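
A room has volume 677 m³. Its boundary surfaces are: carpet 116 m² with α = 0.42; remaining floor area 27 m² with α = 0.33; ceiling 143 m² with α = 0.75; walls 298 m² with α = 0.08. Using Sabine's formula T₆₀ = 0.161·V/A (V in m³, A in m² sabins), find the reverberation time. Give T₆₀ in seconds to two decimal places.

Summing Sᵢαᵢ: 116·0.42 + 27·0.33 + 143·0.75 + 298·0.08 = 188.72 m².
T₆₀ = 0.161 × 677 / 188.72 = 0.578 s.

0.58 s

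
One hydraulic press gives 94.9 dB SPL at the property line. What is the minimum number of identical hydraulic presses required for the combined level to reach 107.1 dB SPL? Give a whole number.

17

Need L₁ + 10·log₁₀ N ≥ 107.1, i.e. log₁₀ N ≥ 1.22.
N ≥ 10^(12.2/10) = 16.596, so N = 17.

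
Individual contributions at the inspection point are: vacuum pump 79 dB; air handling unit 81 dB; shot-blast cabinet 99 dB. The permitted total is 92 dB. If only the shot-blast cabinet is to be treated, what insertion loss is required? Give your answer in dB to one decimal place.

Fixed contribution from the other sources: Σ 10^(L/10) = 10^(79/10) + 10^(81/10) = 2.053e+08 (83.12 dB).
To meet 92 dB overall, the treated shot-blast cabinet may contribute at most 10^(92/10) − 2.053e+08 = 1.380e+09, i.e. 91.40 dB.
Required insertion loss = 99 − 91.40 = 7.60 dB.

7.6 dB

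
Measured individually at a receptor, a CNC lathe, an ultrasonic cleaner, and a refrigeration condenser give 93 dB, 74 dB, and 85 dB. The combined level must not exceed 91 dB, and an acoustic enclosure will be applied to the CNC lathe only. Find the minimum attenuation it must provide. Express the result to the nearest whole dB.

The untreated sources together contribute 10^(74/10) + 10^(85/10) = 3.413e+08, i.e. 85.33 dB.
The limit corresponds to 10^(91/10) = 1.259e+09; subtracting the fixed part leaves 9.176e+08 for the CNC lathe, i.e. 89.63 dB.
So the CNC lathe must be reduced from 93 to 89.63 dB: IL = 3.37 dB.

3 dB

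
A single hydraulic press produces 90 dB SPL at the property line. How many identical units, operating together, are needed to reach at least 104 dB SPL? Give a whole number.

26

The shortfall is 104 − 90 = 14.0 dB, and N units add 10·log₁₀ N, so need 10·log₁₀ N ≥ 14.0.
N ≥ 10^(14.0/10) = 25.119, so N = 26.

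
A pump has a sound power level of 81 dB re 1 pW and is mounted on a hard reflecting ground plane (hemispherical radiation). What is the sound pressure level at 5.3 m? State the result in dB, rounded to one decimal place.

Free-field hemispherical radiation: L_p = L_w − 10·log₁₀(2π·r²), r = 5.3 m.
2π·r² = 176.5 m², 10·log₁₀ of that is 22.467 dB.
L_p = 81 − 22.467 = 58.53 dB.

58.5 dB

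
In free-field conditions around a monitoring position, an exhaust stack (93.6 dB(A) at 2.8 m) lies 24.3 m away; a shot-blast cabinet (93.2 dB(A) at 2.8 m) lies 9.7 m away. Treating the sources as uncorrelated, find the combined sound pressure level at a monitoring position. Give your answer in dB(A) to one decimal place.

Apply inverse-square spreading to bring every level to the receiver, then sum 10^(L/10).
exhaust stack: 93.6 − 20·log₁₀(24.3/2.8) = 93.6 − 18.77 = 74.83 dB(A).
shot-blast cabinet: 93.2 − 20·log₁₀(9.7/2.8) = 93.2 − 10.79 = 82.41 dB(A).
Σ 10^(L/10) = 2.045e+08 → L_total = 10·log₁₀(2.045e+08) = 83.11 dB(A).

83.1 dB(A)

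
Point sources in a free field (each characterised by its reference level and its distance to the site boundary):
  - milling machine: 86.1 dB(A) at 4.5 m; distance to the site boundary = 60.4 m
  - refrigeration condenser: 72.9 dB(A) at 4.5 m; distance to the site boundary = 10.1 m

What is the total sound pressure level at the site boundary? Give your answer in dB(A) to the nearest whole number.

68 dB(A)

First find each source's level at the receiver (point-source: −20·log₁₀(r/r_ref)), then combine on an intensity basis.
milling machine: 86.1 − 20·log₁₀(60.4/4.5) = 86.1 − 22.56 = 63.54 dB(A).
refrigeration condenser: 72.9 − 20·log₁₀(10.1/4.5) = 72.9 − 7.02 = 65.88 dB(A).
Σ 10^(L/10) = 6.132e+06 → L_total = 10·log₁₀(6.132e+06) = 67.88 dB(A).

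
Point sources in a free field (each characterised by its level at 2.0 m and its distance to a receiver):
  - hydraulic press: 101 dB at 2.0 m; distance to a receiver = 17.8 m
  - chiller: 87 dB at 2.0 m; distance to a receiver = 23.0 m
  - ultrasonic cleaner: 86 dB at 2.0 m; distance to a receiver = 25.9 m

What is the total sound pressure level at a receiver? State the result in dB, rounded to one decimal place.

Apply inverse-square spreading to bring every level to the receiver, then sum 10^(L/10).
hydraulic press: 101 − 20·log₁₀(17.8/2.0) = 101 − 18.99 = 82.01 dB.
chiller: 87 − 20·log₁₀(23.0/2.0) = 87 − 21.21 = 65.79 dB.
ultrasonic cleaner: 86 − 20·log₁₀(25.9/2.0) = 86 − 22.25 = 63.75 dB.
Σ 10^(L/10) = 1.651e+08 → L_total = 10·log₁₀(1.651e+08) = 82.18 dB.

82.2 dB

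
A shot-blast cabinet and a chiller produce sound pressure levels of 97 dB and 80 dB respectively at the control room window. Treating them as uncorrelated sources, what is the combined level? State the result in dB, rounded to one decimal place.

Incoherent sources combine by intensity addition: L_total = 10·log₁₀(Σ 10^(L_i/10)).
Σ 10^(L/10) = 10^(97/10) + 10^(80/10) = 5.112e+09.
L_total = 10·log₁₀(5.112e+09) = 97.09 dB.

97.1 dB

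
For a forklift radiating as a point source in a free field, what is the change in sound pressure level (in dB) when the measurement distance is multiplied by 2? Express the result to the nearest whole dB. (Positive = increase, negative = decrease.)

With spherical spreading the level changes by −20·log₁₀(r₂/r₁).
ΔL = −20·log₁₀(2) = -6.02 dB.

-6 dB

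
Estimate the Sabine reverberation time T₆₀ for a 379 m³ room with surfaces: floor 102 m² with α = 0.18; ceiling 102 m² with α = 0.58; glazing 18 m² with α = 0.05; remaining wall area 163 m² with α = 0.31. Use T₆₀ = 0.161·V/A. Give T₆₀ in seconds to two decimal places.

0.47 s

Summing Sᵢαᵢ: 102·0.18 + 102·0.58 + 18·0.05 + 163·0.31 = 128.95 m².
T₆₀ = 0.161·V/A = 0.161·379/128.95 = 0.473 s.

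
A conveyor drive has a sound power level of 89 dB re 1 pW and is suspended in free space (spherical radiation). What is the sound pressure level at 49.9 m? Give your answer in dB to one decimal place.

The power spreads over a sphere of area 4π·r², so L_p = L_w − 10·log₁₀(4π·r²).
4π·r² = 3.129e+04 m², 10·log₁₀ of that is 44.954 dB.
L_p = 89 − 44.954 = 44.05 dB.

44.0 dB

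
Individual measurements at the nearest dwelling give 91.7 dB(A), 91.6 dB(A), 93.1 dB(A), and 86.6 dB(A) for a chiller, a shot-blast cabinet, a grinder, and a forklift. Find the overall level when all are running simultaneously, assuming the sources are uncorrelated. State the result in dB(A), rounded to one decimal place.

97.3 dB(A)

For uncorrelated sources the intensities add, so convert each level to linear form, sum, and take 10·log₁₀ of the total.
Σ 10^(L/10) = 10^(91.7/10) + 10^(91.6/10) + 10^(93.1/10) + 10^(86.6/10) = 5.423e+09.
L_total = 10·log₁₀(5.423e+09) = 97.34 dB(A).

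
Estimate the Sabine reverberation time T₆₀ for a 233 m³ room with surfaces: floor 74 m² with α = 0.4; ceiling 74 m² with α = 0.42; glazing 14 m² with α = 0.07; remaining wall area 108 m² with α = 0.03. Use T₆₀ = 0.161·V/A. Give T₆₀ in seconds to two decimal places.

Summing Sᵢαᵢ: 74·0.4 + 74·0.42 + 14·0.07 + 108·0.03 = 64.90 m².
T₆₀ = 0.161·V/A = 0.161·233/64.90 = 0.578 s.

0.58 s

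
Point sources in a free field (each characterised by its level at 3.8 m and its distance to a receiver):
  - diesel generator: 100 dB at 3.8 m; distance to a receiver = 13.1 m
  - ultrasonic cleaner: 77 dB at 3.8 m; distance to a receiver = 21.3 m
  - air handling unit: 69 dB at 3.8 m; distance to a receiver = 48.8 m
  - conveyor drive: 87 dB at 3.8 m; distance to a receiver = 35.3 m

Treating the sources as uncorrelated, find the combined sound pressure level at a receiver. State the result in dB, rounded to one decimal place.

Apply inverse-square spreading to bring every level to the receiver, then sum 10^(L/10).
diesel generator: 100 − 20·log₁₀(13.1/3.8) = 100 − 10.75 = 89.25 dB.
ultrasonic cleaner: 77 − 20·log₁₀(21.3/3.8) = 77 − 14.97 = 62.03 dB.
air handling unit: 69 − 20·log₁₀(48.8/3.8) = 69 − 22.17 = 46.83 dB.
conveyor drive: 87 − 20·log₁₀(35.3/3.8) = 87 − 19.36 = 67.64 dB.
Σ 10^(L/10) = 8.489e+08 → L_total = 10·log₁₀(8.489e+08) = 89.29 dB.

89.3 dB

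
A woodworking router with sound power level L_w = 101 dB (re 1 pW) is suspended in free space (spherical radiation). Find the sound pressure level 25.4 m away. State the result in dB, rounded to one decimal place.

61.9 dB

The power spreads over a sphere of area 4π·r², so L_p = L_w − 10·log₁₀(4π·r²).
4π·r² = 8107 m², 10·log₁₀ of that is 39.089 dB.
L_p = 101 − 39.089 = 61.91 dB.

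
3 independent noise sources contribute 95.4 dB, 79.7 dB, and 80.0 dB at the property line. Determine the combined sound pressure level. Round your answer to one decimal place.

95.6 dB

For uncorrelated sources the intensities add, so convert each level to linear form, sum, and take 10·log₁₀ of the total.
Σ 10^(L/10) = 10^(95.4/10) + 10^(79.7/10) + 10^(80.0/10) = 3.661e+09.
L_total = 10·log₁₀(3.661e+09) = 95.64 dB.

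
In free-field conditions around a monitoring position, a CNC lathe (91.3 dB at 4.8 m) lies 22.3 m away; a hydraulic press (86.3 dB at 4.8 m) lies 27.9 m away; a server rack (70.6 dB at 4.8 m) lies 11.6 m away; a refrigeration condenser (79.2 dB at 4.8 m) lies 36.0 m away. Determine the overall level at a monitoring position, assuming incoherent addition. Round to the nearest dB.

79 dB

Apply inverse-square spreading to bring every level to the receiver, then sum 10^(L/10).
CNC lathe: 91.3 − 20·log₁₀(22.3/4.8) = 91.3 − 13.34 = 77.96 dB.
hydraulic press: 86.3 − 20·log₁₀(27.9/4.8) = 86.3 − 15.29 = 71.01 dB.
server rack: 70.6 − 20·log₁₀(11.6/4.8) = 70.6 − 7.66 = 62.94 dB.
refrigeration condenser: 79.2 − 20·log₁₀(36.0/4.8) = 79.2 − 17.50 = 61.70 dB.
Σ 10^(L/10) = 7.857e+07 → L_total = 10·log₁₀(7.857e+07) = 78.95 dB.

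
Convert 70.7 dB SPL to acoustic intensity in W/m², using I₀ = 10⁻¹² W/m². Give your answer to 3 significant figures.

1.17e-05 W/m²

I/I₀ = 10^(70.7/10) = 1.175e+07, so I = 1.175e+07 × 10⁻¹² W/m².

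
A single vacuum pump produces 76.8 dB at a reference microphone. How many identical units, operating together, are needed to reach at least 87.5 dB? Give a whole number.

N identical sources give L₁ + 10·log₁₀ N, so require 10·log₁₀ N ≥ 87.5 − 76.8 = 10.7 dB.
N ≥ 10^(10.7/10) = 11.749, so N = 12.

12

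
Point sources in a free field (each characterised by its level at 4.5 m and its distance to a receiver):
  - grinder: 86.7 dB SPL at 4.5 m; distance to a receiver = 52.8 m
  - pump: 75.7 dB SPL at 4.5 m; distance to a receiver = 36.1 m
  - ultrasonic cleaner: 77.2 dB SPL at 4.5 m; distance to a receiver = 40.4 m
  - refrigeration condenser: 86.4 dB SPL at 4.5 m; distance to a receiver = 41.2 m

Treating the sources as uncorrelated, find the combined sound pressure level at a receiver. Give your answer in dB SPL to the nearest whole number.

Propagate each source to the receiver with L = L_ref − 20·log₁₀(r/r_ref), then add intensities.
grinder: 86.7 − 20·log₁₀(52.8/4.5) = 86.7 − 21.39 = 65.31 dB SPL.
pump: 75.7 − 20·log₁₀(36.1/4.5) = 75.7 − 18.09 = 57.61 dB SPL.
ultrasonic cleaner: 77.2 − 20·log₁₀(40.4/4.5) = 77.2 − 19.06 = 58.14 dB SPL.
refrigeration condenser: 86.4 − 20·log₁₀(41.2/4.5) = 86.4 − 19.23 = 67.17 dB SPL.
Σ 10^(L/10) = 9.833e+06 → L_total = 10·log₁₀(9.833e+06) = 69.93 dB SPL.

70 dB SPL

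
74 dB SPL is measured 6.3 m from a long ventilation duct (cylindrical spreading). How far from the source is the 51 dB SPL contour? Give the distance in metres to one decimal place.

For a line source L₁ − L₂ = 10·log₁₀(r₂/r₁), so r₂ = r₁·10^((L₁−L₂)/10).
r₂ = 6.3·10^((74−51)/10) = 6.3·10^(23.0/10) = 1257.02 m.

1257.0 m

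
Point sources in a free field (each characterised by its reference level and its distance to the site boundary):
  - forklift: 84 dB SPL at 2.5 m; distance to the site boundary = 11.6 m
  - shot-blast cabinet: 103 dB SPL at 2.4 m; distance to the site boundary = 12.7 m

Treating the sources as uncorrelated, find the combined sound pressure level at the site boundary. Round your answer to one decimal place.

88.6 dB SPL

Apply inverse-square spreading to bring every level to the receiver, then sum 10^(L/10).
forklift: 84 − 20·log₁₀(11.6/2.5) = 84 − 13.33 = 70.67 dB SPL.
shot-blast cabinet: 103 − 20·log₁₀(12.7/2.4) = 103 − 14.47 = 88.53 dB SPL.
Σ 10^(L/10) = 7.242e+08 → L_total = 10·log₁₀(7.242e+08) = 88.60 dB SPL.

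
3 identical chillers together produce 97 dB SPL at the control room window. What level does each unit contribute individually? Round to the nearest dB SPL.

92 dB SPL

Dividing the total intensity by 3 lowers the level by 10·log₁₀ 3 = 4.771 dB: L₁ = 97 − 4.771.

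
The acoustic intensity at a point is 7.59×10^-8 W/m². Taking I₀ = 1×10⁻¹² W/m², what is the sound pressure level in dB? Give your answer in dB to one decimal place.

48.8 dB

L = 10·log₁₀(I/I₀) = 10·log₁₀(7.59×10^-8/10⁻¹²) = 10·log₁₀(7.59×10^4).
L = 10·(0.8802 + 4) = 48.80 dB.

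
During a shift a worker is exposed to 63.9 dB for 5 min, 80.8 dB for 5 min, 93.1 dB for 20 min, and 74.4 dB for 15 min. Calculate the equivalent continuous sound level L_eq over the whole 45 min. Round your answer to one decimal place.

Weight each interval's intensity by its duration and average over T = 45 min:
Σ tᵢ·10^(Lᵢ/10) = 5·10^(63.9/10) + 5·10^(80.8/10) + 20·10^(93.1/10) + 15·10^(74.4/10) = 4.186e+10.
L_eq = 10·log₁₀(4.186e+10/45) = 89.69 dB.

89.7 dB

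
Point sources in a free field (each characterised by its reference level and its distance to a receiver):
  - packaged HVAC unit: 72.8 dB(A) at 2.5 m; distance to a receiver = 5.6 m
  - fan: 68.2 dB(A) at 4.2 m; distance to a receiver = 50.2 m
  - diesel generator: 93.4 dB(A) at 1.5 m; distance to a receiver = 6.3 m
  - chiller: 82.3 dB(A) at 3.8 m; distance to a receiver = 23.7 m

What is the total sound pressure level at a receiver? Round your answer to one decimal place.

81.2 dB(A)

Apply inverse-square spreading to bring every level to the receiver, then sum 10^(L/10).
packaged HVAC unit: 72.8 − 20·log₁₀(5.6/2.5) = 72.8 − 7.00 = 65.80 dB(A).
fan: 68.2 − 20·log₁₀(50.2/4.2) = 68.2 − 21.55 = 46.65 dB(A).
diesel generator: 93.4 − 20·log₁₀(6.3/1.5) = 93.4 − 12.46 = 80.94 dB(A).
chiller: 82.3 − 20·log₁₀(23.7/3.8) = 82.3 − 15.90 = 66.40 dB(A).
Σ 10^(L/10) = 1.322e+08 → L_total = 10·log₁₀(1.322e+08) = 81.21 dB(A).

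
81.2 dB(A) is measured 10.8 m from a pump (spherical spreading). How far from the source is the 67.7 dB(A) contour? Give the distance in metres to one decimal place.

For a point source L₁ − L₂ = 20·log₁₀(r₂/r₁), so r₂ = r₁·10^((L₁−L₂)/20).
r₂ = 10.8·10^((81.2−67.7)/20) = 10.8·10^(13.5/20) = 51.10 m.

51.1 m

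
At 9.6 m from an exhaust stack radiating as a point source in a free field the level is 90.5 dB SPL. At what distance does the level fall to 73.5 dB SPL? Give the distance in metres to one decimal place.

68.0 m

Point-source spreading drops the level by 20·log₁₀(r₂/r₁); inverting, r₂/r₁ = 10^(ΔL/20).
r₂ = 9.6·10^((90.5−73.5)/20) = 9.6·10^(17.0/20) = 67.96 m.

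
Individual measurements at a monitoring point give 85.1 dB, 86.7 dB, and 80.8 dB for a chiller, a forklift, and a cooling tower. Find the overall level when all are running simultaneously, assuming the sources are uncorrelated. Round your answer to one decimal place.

Incoherent sources combine by intensity addition: L_total = 10·log₁₀(Σ 10^(L_i/10)).
Σ 10^(L/10) = 10^(85.1/10) + 10^(86.7/10) + 10^(80.8/10) = 9.116e+08.
L_total = 10·log₁₀(9.116e+08) = 89.60 dB.

89.6 dB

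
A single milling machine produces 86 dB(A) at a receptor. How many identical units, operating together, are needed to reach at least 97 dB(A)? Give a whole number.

13

The shortfall is 97 − 86 = 11.0 dB, and N units add 10·log₁₀ N, so need 10·log₁₀ N ≥ 11.0.
N ≥ 10^(11.0/10) = 12.589, so N = 13.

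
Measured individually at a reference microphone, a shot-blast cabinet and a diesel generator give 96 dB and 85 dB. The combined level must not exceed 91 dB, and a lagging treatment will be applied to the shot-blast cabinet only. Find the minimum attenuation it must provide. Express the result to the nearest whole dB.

6 dB

The untreated sources together contribute 10^(85/10) = 3.162e+08, i.e. 85.00 dB.
The limit corresponds to 10^(91/10) = 1.259e+09; subtracting the fixed part leaves 9.427e+08 for the shot-blast cabinet, i.e. 89.74 dB.
So the shot-blast cabinet must be reduced from 96 to 89.74 dB: IL = 6.26 dB.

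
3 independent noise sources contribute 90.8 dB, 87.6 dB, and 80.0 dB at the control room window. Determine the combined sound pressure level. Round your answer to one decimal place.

92.7 dB

Incoherent sources combine by intensity addition: L_total = 10·log₁₀(Σ 10^(L_i/10)).
Σ 10^(L/10) = 10^(90.8/10) + 10^(87.6/10) + 10^(80.0/10) = 1.878e+09.
L_total = 10·log₁₀(1.878e+09) = 92.74 dB.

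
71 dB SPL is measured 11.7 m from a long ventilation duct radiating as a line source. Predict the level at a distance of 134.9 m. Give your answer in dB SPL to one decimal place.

60.4 dB SPL

Cylindrical spreading from a line source gives a 10·log₁₀(r₂/r₁) drop.
L₂ = 71 − 10·log₁₀(134.9/11.7) = 71 − 10.618 = 60.38 dB SPL.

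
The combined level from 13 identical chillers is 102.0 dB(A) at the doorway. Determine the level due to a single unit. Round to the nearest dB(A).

13 equal contributions raise the level by 10·log₁₀ 13 = 11.139 dB, so each unit alone gives 102.0 − 11.139.

91 dB(A)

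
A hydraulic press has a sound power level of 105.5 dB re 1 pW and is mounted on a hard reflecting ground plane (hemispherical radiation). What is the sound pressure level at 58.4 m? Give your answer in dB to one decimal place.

62.2 dB

L_p = L_w − 10·log₁₀(2π·r²) with r = 58.4 m.
2π·r² = 2.143e+04 m², 10·log₁₀ of that is 43.310 dB.
L_p = 105.5 − 43.310 = 62.19 dB.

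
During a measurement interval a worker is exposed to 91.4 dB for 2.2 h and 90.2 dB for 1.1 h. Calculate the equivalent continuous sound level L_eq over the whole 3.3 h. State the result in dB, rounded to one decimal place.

91.0 dB

L_eq = 10·log₁₀[(1/T)·Σ tᵢ·10^(Lᵢ/10)] with T = 3.3 h.
Σ tᵢ·10^(Lᵢ/10) = 2.2·10^(91.4/10) + 1.1·10^(90.2/10) = 4.189e+09.
L_eq = 10·log₁₀(4.189e+09/3.3) = 91.04 dB.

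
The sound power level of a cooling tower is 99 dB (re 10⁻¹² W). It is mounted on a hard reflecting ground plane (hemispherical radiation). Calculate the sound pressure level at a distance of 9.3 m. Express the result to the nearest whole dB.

72 dB

Free-field hemispherical radiation: L_p = L_w − 10·log₁₀(2π·r²), r = 9.3 m.
2π·r² = 543.4 m², 10·log₁₀ of that is 27.351 dB.
L_p = 99 − 27.351 = 71.65 dB.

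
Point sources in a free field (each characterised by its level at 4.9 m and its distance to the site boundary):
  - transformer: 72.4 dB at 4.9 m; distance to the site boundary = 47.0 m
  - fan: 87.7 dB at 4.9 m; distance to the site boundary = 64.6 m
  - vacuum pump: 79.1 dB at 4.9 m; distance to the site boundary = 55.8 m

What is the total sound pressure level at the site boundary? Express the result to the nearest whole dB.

First find each source's level at the receiver (point-source: −20·log₁₀(r/r_ref)), then combine on an intensity basis.
transformer: 72.4 − 20·log₁₀(47.0/4.9) = 72.4 − 19.64 = 52.76 dB.
fan: 87.7 − 20·log₁₀(64.6/4.9) = 87.7 − 22.40 = 65.30 dB.
vacuum pump: 79.1 − 20·log₁₀(55.8/4.9) = 79.1 − 21.13 = 57.97 dB.
Σ 10^(L/10) = 4.204e+06 → L_total = 10·log₁₀(4.204e+06) = 66.24 dB.

66 dB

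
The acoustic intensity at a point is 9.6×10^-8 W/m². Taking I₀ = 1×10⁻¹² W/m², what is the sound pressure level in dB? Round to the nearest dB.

50 dB

I/I₀ = 9.6×10^-8/10⁻¹² = 9.6×10^4, and L = 10·log₁₀(I/I₀).
L = 10·(0.9823 + 4) = 49.82 dB.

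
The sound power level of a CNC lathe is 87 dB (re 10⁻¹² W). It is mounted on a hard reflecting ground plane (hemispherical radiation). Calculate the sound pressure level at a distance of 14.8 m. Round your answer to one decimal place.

55.6 dB

Free-field hemispherical radiation: L_p = L_w − 10·log₁₀(2π·r²), r = 14.8 m.
2π·r² = 1376 m², 10·log₁₀ of that is 31.387 dB.
L_p = 87 − 31.387 = 55.61 dB.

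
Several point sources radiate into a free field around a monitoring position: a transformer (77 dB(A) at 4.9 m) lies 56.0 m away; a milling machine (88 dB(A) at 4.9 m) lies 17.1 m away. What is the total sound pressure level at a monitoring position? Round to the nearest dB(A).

77 dB(A)

First find each source's level at the receiver (point-source: −20·log₁₀(r/r_ref)), then combine on an intensity basis.
transformer: 77 − 20·log₁₀(56.0/4.9) = 77 − 21.16 = 55.84 dB(A).
milling machine: 88 − 20·log₁₀(17.1/4.9) = 88 − 10.86 = 77.14 dB(A).
Σ 10^(L/10) = 5.219e+07 → L_total = 10·log₁₀(5.219e+07) = 77.18 dB(A).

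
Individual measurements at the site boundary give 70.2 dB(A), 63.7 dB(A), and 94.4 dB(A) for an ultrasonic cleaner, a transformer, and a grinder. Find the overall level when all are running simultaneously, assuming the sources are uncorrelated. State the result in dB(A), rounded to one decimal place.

Incoherent sources combine by intensity addition: L_total = 10·log₁₀(Σ 10^(L_i/10)).
Σ 10^(L/10) = 10^(70.2/10) + 10^(63.7/10) + 10^(94.4/10) = 2.767e+09.
L_total = 10·log₁₀(2.767e+09) = 94.42 dB(A).

94.4 dB(A)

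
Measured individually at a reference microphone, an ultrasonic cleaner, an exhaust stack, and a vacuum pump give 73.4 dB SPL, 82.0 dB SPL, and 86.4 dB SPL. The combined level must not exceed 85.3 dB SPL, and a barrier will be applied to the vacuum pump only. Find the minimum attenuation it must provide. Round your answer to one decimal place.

4.4 dB

The untreated sources together contribute 10^(73.4/10) + 10^(82.0/10) = 1.804e+08, i.e. 82.56 dB SPL.
The limit corresponds to 10^(85.3/10) = 3.388e+08; subtracting the fixed part leaves 1.585e+08 for the vacuum pump, i.e. 82.00 dB SPL.
So the vacuum pump must be reduced from 86.4 to 82.00 dB SPL: IL = 4.40 dB.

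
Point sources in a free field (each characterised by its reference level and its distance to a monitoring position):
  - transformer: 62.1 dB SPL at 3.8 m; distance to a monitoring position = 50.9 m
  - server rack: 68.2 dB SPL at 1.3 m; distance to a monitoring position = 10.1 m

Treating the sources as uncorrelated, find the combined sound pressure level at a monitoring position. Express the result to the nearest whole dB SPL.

51 dB SPL

Apply inverse-square spreading to bring every level to the receiver, then sum 10^(L/10).
transformer: 62.1 − 20·log₁₀(50.9/3.8) = 62.1 − 22.54 = 39.56 dB SPL.
server rack: 68.2 − 20·log₁₀(10.1/1.3) = 68.2 − 17.81 = 50.39 dB SPL.
Σ 10^(L/10) = 1.185e+05 → L_total = 10·log₁₀(1.185e+05) = 50.74 dB SPL.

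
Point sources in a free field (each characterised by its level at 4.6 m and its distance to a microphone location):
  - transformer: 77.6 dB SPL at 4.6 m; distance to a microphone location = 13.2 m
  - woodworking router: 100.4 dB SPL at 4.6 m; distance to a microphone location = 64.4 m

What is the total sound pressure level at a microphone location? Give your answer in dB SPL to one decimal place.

78.0 dB SPL

First find each source's level at the receiver (point-source: −20·log₁₀(r/r_ref)), then combine on an intensity basis.
transformer: 77.6 − 20·log₁₀(13.2/4.6) = 77.6 − 9.16 = 68.44 dB SPL.
woodworking router: 100.4 − 20·log₁₀(64.4/4.6) = 100.4 − 22.92 = 77.48 dB SPL.
Σ 10^(L/10) = 6.293e+07 → L_total = 10·log₁₀(6.293e+07) = 77.99 dB SPL.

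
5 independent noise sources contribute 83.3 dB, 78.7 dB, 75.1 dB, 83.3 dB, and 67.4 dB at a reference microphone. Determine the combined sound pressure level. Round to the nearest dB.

Incoherent sources combine by intensity addition: L_total = 10·log₁₀(Σ 10^(L_i/10)).
Σ 10^(L/10) = 10^(83.3/10) + 10^(78.7/10) + 10^(75.1/10) + 10^(83.3/10) + 10^(67.4/10) = 5.396e+08.
L_total = 10·log₁₀(5.396e+08) = 87.32 dB.

87 dB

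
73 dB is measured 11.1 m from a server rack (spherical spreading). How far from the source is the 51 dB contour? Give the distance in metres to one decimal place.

139.7 m

Point-source spreading drops the level by 20·log₁₀(r₂/r₁); inverting, r₂/r₁ = 10^(ΔL/20).
r₂ = 11.1·10^((73−51)/20) = 11.1·10^(22.0/20) = 139.74 m.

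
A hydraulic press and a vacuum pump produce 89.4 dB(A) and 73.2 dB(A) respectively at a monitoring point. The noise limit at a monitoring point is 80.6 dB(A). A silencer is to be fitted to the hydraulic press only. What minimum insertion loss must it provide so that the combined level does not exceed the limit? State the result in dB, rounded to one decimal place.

9.7 dB

Everything except the hydraulic press sums to 10^(73.2/10) = 2.089e+07 in linear terms, 73.20 dB(A).
To meet 80.6 dB(A) overall, the treated hydraulic press may contribute at most 10^(80.6/10) − 2.089e+07 = 9.392e+07, i.e. 79.73 dB(A).
So the hydraulic press must be reduced from 89.4 to 79.73 dB(A): IL = 9.67 dB.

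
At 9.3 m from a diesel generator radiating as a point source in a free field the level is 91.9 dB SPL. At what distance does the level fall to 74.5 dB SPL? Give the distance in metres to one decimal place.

68.9 m

Point-source spreading drops the level by 20·log₁₀(r₂/r₁); inverting, r₂/r₁ = 10^(ΔL/20).
r₂ = 9.3·10^((91.9−74.5)/20) = 9.3·10^(17.4/20) = 68.94 m.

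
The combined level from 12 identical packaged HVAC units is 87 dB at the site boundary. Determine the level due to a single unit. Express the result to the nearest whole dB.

12 equal contributions raise the level by 10·log₁₀ 12 = 10.792 dB, so each unit alone gives 87 − 10.792.

76 dB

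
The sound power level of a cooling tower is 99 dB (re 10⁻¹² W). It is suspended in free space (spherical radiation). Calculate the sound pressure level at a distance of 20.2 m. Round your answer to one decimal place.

The power spreads over a sphere of area 4π·r², so L_p = L_w − 10·log₁₀(4π·r²).
4π·r² = 5128 m², 10·log₁₀ of that is 37.099 dB.
L_p = 99 − 37.099 = 61.90 dB.

61.9 dB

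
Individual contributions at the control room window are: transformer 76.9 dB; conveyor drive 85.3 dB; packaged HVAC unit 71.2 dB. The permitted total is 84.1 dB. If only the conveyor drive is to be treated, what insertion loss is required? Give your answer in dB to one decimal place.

Everything except the conveyor drive sums to 10^(76.9/10) + 10^(71.2/10) = 6.216e+07 in linear terms, 77.94 dB.
To meet 84.1 dB overall, the treated conveyor drive may contribute at most 10^(84.1/10) − 6.216e+07 = 1.949e+08, i.e. 82.90 dB.
Required insertion loss = 85.3 − 82.90 = 2.40 dB.

2.4 dB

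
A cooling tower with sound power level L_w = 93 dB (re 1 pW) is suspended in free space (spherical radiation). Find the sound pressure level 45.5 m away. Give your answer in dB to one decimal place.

48.8 dB

L_p = L_w − 10·log₁₀(4π·r²) with r = 45.5 m.
4π·r² = 2.602e+04 m², 10·log₁₀ of that is 44.152 dB.
L_p = 93 − 44.152 = 48.85 dB.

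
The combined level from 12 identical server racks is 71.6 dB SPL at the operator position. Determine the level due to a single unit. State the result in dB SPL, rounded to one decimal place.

For N identical incoherent sources L_total = L₁ + 10·log₁₀ N, so L₁ = 71.6 − 10·log₁₀(12) = 71.6 − 10.792.

60.8 dB SPL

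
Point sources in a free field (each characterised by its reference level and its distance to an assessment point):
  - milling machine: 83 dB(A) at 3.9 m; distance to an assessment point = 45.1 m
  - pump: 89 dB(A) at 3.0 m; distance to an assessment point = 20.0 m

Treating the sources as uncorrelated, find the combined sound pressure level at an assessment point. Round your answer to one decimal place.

72.9 dB(A)

Apply inverse-square spreading to bring every level to the receiver, then sum 10^(L/10).
milling machine: 83 − 20·log₁₀(45.1/3.9) = 83 − 21.26 = 61.74 dB(A).
pump: 89 − 20·log₁₀(20.0/3.0) = 89 − 16.48 = 72.52 dB(A).
Σ 10^(L/10) = 1.936e+07 → L_total = 10·log₁₀(1.936e+07) = 72.87 dB(A).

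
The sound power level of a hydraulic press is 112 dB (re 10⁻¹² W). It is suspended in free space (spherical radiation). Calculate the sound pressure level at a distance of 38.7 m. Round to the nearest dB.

69 dB

L_p = L_w − 10·log₁₀(4π·r²) with r = 38.7 m.
4π·r² = 1.882e+04 m², 10·log₁₀ of that is 42.746 dB.
L_p = 112 − 42.746 = 69.25 dB.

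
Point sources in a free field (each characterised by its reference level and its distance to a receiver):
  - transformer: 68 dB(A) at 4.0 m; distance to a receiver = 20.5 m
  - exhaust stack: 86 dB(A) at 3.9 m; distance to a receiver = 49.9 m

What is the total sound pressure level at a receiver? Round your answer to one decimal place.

64.3 dB(A)

Propagate each source to the receiver with L = L_ref − 20·log₁₀(r/r_ref), then add intensities.
transformer: 68 − 20·log₁₀(20.5/4.0) = 68 − 14.19 = 53.81 dB(A).
exhaust stack: 86 − 20·log₁₀(49.9/3.9) = 86 − 22.14 = 63.86 dB(A).
Σ 10^(L/10) = 2.672e+06 → L_total = 10·log₁₀(2.672e+06) = 64.27 dB(A).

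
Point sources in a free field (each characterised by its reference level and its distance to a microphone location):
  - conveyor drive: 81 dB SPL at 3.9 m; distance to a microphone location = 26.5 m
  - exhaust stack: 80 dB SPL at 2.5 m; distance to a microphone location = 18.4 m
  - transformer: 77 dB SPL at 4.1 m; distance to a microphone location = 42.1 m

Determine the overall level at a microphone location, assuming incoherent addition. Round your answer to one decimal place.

Propagate each source to the receiver with L = L_ref − 20·log₁₀(r/r_ref), then add intensities.
conveyor drive: 81 − 20·log₁₀(26.5/3.9) = 81 − 16.64 = 64.36 dB SPL.
exhaust stack: 80 − 20·log₁₀(18.4/2.5) = 80 − 17.34 = 62.66 dB SPL.
transformer: 77 − 20·log₁₀(42.1/4.1) = 77 − 20.23 = 56.77 dB SPL.
Σ 10^(L/10) = 5.048e+06 → L_total = 10·log₁₀(5.048e+06) = 67.03 dB SPL.

67.0 dB SPL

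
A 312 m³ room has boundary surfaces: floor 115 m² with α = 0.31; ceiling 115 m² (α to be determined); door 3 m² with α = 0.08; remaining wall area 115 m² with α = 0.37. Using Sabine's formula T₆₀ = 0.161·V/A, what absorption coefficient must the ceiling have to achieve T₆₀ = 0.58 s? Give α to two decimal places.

0.07

A = 0.161·V/T₆₀ = 0.161·312/0.58 = 86.61 m² sabins.
Absorption from the other surfaces = 115·0.31 + 3·0.08 + 115·0.37 = 78.44 m², so the ceiling must supply 8.17 m² over 115 m².
α = 8.17/115 = 0.071.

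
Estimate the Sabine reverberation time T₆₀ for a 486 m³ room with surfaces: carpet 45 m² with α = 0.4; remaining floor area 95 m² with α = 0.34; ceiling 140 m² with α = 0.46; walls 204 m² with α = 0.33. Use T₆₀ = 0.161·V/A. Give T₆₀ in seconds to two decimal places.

0.43 s

Total absorption A = 45·0.4 + 95·0.34 + 140·0.46 + 204·0.33 = 182.02 m² sabins.
T₆₀ = 0.161·V/A = 0.161·486/182.02 = 0.430 s.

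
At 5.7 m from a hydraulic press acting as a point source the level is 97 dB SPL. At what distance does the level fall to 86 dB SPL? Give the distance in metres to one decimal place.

Point-source spreading drops the level by 20·log₁₀(r₂/r₁); inverting, r₂/r₁ = 10^(ΔL/20).
r₂ = 5.7·10^((97−86)/20) = 5.7·10^(11.0/20) = 20.22 m.

20.2 m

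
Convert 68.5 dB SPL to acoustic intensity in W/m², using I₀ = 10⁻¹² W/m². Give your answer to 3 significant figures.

7.08e-06 W/m²

I/I₀ = 10^(68.5/10) = 7.079e+06, so I = 7.079e+06 × 10⁻¹² W/m².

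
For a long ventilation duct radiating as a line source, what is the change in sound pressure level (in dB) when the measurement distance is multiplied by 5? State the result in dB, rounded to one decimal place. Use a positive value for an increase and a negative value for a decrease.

A line source loses 3 dB per doubling of distance; generally ΔL = −10·log₁₀(r₂/r₁).
ΔL = −10·log₁₀(5) = -6.99 dB.

-7.0 dB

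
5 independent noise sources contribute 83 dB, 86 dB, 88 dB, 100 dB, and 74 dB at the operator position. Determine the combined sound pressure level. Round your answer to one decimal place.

Incoherent sources combine by intensity addition: L_total = 10·log₁₀(Σ 10^(L_i/10)).
Σ 10^(L/10) = 10^(83/10) + 10^(86/10) + 10^(88/10) + 10^(100/10) + 10^(74/10) = 1.125e+10.
L_total = 10·log₁₀(1.125e+10) = 100.51 dB.

100.5 dB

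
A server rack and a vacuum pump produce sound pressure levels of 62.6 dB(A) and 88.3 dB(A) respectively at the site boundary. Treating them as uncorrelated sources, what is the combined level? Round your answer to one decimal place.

88.3 dB(A)

Incoherent sources combine by intensity addition: L_total = 10·log₁₀(Σ 10^(L_i/10)).
Σ 10^(L/10) = 10^(62.6/10) + 10^(88.3/10) = 6.779e+08.
L_total = 10·log₁₀(6.779e+08) = 88.31 dB(A).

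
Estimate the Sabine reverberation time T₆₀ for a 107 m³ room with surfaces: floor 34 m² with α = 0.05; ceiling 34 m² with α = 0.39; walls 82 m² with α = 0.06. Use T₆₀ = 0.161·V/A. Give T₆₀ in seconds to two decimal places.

0.87 s

Total absorption A = 34·0.05 + 34·0.39 + 82·0.06 = 19.88 m² sabins.
T₆₀ = 0.161·V/A = 0.161·107/19.88 = 0.867 s.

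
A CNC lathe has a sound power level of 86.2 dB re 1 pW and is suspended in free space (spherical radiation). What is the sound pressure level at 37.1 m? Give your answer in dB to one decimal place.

43.8 dB

The power spreads over a sphere of area 4π·r², so L_p = L_w − 10·log₁₀(4π·r²).
4π·r² = 1.73e+04 m², 10·log₁₀ of that is 42.380 dB.
L_p = 86.2 − 42.380 = 43.82 dB.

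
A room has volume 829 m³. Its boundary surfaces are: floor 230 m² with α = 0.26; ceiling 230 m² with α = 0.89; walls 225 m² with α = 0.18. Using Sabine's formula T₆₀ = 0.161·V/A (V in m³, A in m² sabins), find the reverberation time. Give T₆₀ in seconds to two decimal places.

0.44 s

A = Σ Sᵢαᵢ = 230·0.26 + 230·0.89 + 225·0.18 = 305.00 m².
T₆₀ = 0.161 × 829 / 305.00 = 0.438 s.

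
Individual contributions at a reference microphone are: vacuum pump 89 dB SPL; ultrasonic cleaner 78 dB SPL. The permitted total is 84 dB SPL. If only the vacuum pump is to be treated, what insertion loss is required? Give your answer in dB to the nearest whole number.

Everything except the vacuum pump sums to 10^(78/10) = 6.310e+07 in linear terms, 78.00 dB SPL.
To meet 84 dB SPL overall, the treated vacuum pump may contribute at most 10^(84/10) − 6.310e+07 = 1.881e+08, i.e. 82.74 dB SPL.
Required insertion loss = 89 − 82.74 = 6.26 dB.

6 dB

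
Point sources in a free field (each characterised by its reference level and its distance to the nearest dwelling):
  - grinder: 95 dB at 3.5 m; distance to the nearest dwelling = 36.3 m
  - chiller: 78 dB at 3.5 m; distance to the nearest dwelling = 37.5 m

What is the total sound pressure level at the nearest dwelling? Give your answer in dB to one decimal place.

74.8 dB

Propagate each source to the receiver with L = L_ref − 20·log₁₀(r/r_ref), then add intensities.
grinder: 95 − 20·log₁₀(36.3/3.5) = 95 − 20.32 = 74.68 dB.
chiller: 78 − 20·log₁₀(37.5/3.5) = 78 − 20.60 = 57.40 dB.
Σ 10^(L/10) = 2.995e+07 → L_total = 10·log₁₀(2.995e+07) = 74.76 dB.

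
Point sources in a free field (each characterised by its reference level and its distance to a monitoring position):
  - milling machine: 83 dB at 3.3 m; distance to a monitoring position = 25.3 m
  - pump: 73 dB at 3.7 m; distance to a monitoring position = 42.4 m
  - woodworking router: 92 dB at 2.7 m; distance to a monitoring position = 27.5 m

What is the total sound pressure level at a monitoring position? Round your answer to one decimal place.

Apply inverse-square spreading to bring every level to the receiver, then sum 10^(L/10).
milling machine: 83 − 20·log₁₀(25.3/3.3) = 83 − 17.69 = 65.31 dB.
pump: 73 − 20·log₁₀(42.4/3.7) = 73 − 21.18 = 51.82 dB.
woodworking router: 92 − 20·log₁₀(27.5/2.7) = 92 − 20.16 = 71.84 dB.
Σ 10^(L/10) = 1.882e+07 → L_total = 10·log₁₀(1.882e+07) = 72.75 dB.

72.7 dB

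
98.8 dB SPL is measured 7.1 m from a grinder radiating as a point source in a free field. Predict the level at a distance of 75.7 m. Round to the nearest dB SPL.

78 dB SPL

Point-source attenuation: ΔL = 20·log₁₀(r₂/r₁) = 20·log₁₀(75.7/7.1) = 20.557 dB.
L₂ = 98.8 − 20·log₁₀(75.7/7.1) = 98.8 − 20.557 = 78.24 dB SPL.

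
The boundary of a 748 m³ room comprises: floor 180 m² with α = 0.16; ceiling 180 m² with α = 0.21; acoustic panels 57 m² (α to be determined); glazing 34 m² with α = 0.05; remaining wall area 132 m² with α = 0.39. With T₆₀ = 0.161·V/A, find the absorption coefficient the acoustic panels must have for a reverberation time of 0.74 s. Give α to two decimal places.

A = 0.161·V/T₆₀ = 0.161·748/0.74 = 162.74 m² sabins.
Absorption from the other surfaces = 180·0.16 + 180·0.21 + 34·0.05 + 132·0.39 = 119.78 m², so the acoustic panels must supply 42.96 m² over 57 m².
α = 42.96/57 = 0.754.

0.75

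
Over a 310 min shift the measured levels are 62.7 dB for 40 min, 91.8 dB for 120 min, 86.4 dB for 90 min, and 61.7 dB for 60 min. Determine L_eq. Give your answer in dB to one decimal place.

88.5 dB

Weight each interval's intensity by its duration and average over T = 310 min:
Σ tᵢ·10^(Lᵢ/10) = 40·10^(62.7/10) + 120·10^(91.8/10) + 90·10^(86.4/10) + 60·10^(61.7/10) = 2.211e+11.
L_eq = 10·log₁₀(2.211e+11/310) = 88.53 dB.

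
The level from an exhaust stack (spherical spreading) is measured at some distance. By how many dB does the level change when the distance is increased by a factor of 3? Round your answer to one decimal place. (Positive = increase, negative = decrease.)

Point-source spreading: ΔL = −20·log₁₀(r₂/r₁).
ΔL = −20·log₁₀(3) = -9.54 dB.

-9.5 dB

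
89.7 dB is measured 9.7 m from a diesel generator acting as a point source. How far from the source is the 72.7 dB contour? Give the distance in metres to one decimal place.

68.7 m

The 17.0 dB drop corresponds to a distance ratio of 10^(17.0/20) for a point source.
r₂ = 9.7·10^((89.7−72.7)/20) = 9.7·10^(17.0/20) = 68.67 m.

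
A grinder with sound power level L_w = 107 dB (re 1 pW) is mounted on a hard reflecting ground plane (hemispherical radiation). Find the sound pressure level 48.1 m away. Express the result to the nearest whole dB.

65 dB

L_p = L_w − 10·log₁₀(2π·r²) with r = 48.1 m.
2π·r² = 1.454e+04 m², 10·log₁₀ of that is 41.625 dB.
L_p = 107 − 41.625 = 65.38 dB.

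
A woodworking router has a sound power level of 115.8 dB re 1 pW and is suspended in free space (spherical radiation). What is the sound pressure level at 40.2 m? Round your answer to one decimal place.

The power spreads over a sphere of area 4π·r², so L_p = L_w − 10·log₁₀(4π·r²).
4π·r² = 2.031e+04 m², 10·log₁₀ of that is 43.077 dB.
L_p = 115.8 − 43.077 = 72.72 dB.

72.7 dB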